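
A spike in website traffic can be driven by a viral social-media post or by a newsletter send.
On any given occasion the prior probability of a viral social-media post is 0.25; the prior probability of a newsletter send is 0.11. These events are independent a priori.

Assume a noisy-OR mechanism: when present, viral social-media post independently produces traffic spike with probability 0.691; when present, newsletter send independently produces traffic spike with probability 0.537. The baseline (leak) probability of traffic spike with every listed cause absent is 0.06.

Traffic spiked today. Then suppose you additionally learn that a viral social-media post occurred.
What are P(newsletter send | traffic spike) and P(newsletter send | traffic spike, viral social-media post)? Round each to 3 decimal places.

P(newsletter send | traffic spike) ≈ 0.262; P(newsletter send | traffic spike, viral social-media post) ≈ 0.131

Under noisy-OR, P(traffic spike | causes) = 1 − (1−0.06)·∏(1−qᵢ) over the active causes.
For the numerator, keep only newsletter send=true terms: 0.046594 + 0.023802 = 0.070396
Denominator P(traffic spike): 0.06*0.75*0.89 + 0.56478*0.75*0.11 + 0.70954*0.25*0.89 + 0.865517*0.25*0.11 = 0.268319
Posterior = 0.070396 / 0.268319 ≈ 0.262

With the extra evidence:
Sum P(traffic spike|·) weighted by the priors over both values of newsletter send:
  P(traffic spike | viral social-media post) = 0.70954×0.89 + 0.865517×0.11
        = 0.631491 + 0.095207 = 0.726698
Configurations with newsletter send contribute 0.095207, so
  P(newsletter send | traffic spike, viral social-media post) = 0.095207 / 0.726698 ≈ 0.131
This is intercausal reasoning (explaining away): once viral social-media post accounts for the traffic spike, newsletter send becomes less likely.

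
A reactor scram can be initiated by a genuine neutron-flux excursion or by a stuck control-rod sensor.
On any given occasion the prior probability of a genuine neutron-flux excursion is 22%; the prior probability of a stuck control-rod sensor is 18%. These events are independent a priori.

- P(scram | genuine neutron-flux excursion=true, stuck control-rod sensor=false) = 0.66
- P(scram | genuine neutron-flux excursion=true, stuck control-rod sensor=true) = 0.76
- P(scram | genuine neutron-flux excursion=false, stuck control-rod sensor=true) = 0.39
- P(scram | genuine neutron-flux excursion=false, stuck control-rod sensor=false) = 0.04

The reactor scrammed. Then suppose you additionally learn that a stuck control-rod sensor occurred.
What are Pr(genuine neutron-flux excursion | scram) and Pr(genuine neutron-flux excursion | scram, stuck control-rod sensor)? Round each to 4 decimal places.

P(scram) = 0.04×0.78×0.82 + 0.39×0.78×0.18 + 0.66×0.22×0.82 + 0.76×0.22×0.18 = 0.025584 + 0.054756 + 0.119064 + 0.030096 = 0.229500
Of this, 0.149160 comes from 0.119064 + 0.030096 (the genuine neutron-flux excursion=true cases).
P(genuine neutron-flux excursion | scram) = 0.149160 / 0.229500 ≈ 0.6499

With the extra evidence:
Sum P(scram|·) weighted by the priors over both values of genuine neutron-flux excursion:
  P(scram | stuck control-rod sensor) = 0.39*0.78 + 0.76*0.22
        = 0.304200 + 0.167200 = 0.471400
Keeping only the genuine neutron-flux excursion-present terms gives 0.167200, so
  P(genuine neutron-flux excursion | scram, stuck control-rod sensor) = 0.167200 / 0.471400 ≈ 0.3547
Conditioning on stuck control-rod sensor lowers the posterior on genuine neutron-flux excursion: the classic explaining-away effect in a common-effect structure.

Pr(genuine neutron-flux excursion | scram) ≈ 0.6499; Pr(genuine neutron-flux excursion | scram, stuck control-rod sensor) ≈ 0.3547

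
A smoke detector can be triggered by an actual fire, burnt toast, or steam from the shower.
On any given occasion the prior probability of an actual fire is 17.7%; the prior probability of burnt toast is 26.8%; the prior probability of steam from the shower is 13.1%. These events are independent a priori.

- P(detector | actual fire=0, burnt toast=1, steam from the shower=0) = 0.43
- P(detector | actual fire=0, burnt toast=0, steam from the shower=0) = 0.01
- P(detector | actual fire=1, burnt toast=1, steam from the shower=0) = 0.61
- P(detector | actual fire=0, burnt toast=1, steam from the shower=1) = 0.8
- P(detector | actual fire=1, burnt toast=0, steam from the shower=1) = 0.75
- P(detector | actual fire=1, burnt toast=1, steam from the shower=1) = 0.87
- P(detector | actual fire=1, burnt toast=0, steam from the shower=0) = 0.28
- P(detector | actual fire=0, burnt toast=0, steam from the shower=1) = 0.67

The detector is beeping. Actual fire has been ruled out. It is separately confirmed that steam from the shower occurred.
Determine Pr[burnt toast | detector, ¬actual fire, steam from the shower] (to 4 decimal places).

Pr[burnt toast | detector, ¬actual fire, steam from the shower] ≈ 0.3042

P(detector | ¬actual fire, steam from the shower) = 0.67·0.732 + 0.8·0.268 = 0.490440 + 0.214400 = 0.704840
Of this, 0.214400 comes from 0.8·0.268 (the burnt toast=true cases).
P(burnt toast | detector, ¬actual fire, steam from the shower) = 0.214400 / 0.704840 ≈ 0.3042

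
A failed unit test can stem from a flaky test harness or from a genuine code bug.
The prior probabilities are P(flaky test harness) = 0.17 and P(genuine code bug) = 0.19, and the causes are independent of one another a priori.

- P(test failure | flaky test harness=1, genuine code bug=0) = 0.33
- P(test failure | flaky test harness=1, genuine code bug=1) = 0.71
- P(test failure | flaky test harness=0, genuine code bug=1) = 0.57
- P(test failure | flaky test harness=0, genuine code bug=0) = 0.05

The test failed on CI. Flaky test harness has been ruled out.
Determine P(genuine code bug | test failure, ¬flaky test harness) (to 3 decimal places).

P(genuine code bug | test failure, ¬flaky test harness) ≈ 0.728

Sum P(test failure|·) weighted by the priors over both values of genuine code bug:
  P(test failure | ¬flaky test harness) = 0.05×0.81 + 0.57×0.19
        = 0.040500 + 0.108300 = 0.148800
The terms with genuine code bug present sum to 0.108300, so
  P(genuine code bug | test failure, ¬flaky test harness) = 0.108300 / 0.148800 ≈ 0.728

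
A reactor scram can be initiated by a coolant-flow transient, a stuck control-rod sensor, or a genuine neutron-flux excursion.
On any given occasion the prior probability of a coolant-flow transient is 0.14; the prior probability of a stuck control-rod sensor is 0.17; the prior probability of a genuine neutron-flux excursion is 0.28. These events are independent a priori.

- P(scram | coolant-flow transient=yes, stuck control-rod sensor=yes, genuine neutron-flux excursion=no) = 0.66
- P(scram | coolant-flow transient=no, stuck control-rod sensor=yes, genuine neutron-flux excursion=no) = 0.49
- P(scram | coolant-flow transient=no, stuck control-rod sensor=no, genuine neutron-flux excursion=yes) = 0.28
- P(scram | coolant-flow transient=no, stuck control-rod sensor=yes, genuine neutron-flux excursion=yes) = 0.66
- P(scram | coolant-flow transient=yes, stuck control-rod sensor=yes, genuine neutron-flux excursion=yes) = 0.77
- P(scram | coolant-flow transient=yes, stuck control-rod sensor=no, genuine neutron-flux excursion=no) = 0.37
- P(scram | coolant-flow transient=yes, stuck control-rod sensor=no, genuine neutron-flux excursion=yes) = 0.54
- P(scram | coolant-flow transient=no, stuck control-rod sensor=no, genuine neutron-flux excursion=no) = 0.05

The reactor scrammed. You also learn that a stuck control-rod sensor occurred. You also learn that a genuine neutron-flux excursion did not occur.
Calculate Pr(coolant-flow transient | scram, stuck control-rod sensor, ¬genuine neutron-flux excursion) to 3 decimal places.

Enumerate both values of coolant-flow transient and weight by the priors:
  P(scram | stuck control-rod sensor, ¬genuine neutron-flux excursion) = 0.49·0.86 + 0.66·0.14
        = 0.421400 + 0.092400 = 0.513800
Keeping only the coolant-flow transient-present terms gives 0.092400, so
  P(coolant-flow transient | scram, stuck control-rod sensor, ¬genuine neutron-flux excursion) = 0.092400 / 0.513800 ≈ 0.180

Pr(coolant-flow transient | scram, stuck control-rod sensor, ¬genuine neutron-flux excursion) ≈ 0.180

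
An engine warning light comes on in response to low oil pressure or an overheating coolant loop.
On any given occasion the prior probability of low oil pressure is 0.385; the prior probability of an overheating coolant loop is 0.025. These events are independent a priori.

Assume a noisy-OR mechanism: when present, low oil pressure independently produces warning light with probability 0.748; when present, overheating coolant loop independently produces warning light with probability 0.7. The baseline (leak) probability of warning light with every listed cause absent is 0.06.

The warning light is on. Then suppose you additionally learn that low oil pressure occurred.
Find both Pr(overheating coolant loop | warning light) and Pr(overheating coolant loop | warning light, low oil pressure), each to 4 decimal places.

Pr(overheating coolant loop | warning light) ≈ 0.0584; Pr(overheating coolant loop | warning light, low oil pressure) ≈ 0.0303

Under noisy-OR, P(warning light | causes) = 1 − (1−0.06)·∏(1−qᵢ) over the active causes.
P(warning light) = 0.06×0.615×0.975 + 0.718×0.615×0.025 + 0.76312×0.385×0.975 + 0.928936×0.385×0.025 = 0.035977 + 0.011039 + 0.286456 + 0.008941 = 0.342413
The overheating coolant loop-present share is 0.011039 + 0.008941 = 0.019980.
Hence the posterior is 0.019980/0.342413 ≈ 0.0584.

Now condition on the additional information:
P(warning light | low oil pressure) = 0.76312*0.975 + 0.928936*0.025 = 0.744042 + 0.023223 = 0.767265
Of this, 0.023223 comes from 0.928936*0.025 (the overheating coolant loop=true cases).
So P(overheating coolant loop | warning light, low oil pressure) = 0.023223/0.767265 ≈ 0.0303.
This is intercausal reasoning (explaining away): once low oil pressure accounts for the warning light, overheating coolant loop becomes less likely.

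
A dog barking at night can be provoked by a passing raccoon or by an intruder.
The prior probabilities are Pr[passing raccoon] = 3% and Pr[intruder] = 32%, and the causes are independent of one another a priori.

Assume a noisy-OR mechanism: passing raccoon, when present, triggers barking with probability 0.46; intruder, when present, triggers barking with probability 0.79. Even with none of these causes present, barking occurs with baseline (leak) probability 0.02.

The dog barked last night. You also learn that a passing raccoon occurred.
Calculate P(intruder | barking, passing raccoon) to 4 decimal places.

Under noisy-OR, P(barking | causes) = 1 − (1−0.02)·∏(1−qᵢ) over the active causes.
Sum P(barking|·) weighted by the priors over both values of intruder:
  P(barking | passing raccoon) = 0.4708×0.68 + 0.888868×0.32
        = 0.320144 + 0.284438 = 0.604582
Keeping only the intruder-present terms gives 0.284438, so
  P(intruder | barking, passing raccoon) = 0.284438 / 0.604582 ≈ 0.4705

P(intruder | barking, passing raccoon) ≈ 0.4705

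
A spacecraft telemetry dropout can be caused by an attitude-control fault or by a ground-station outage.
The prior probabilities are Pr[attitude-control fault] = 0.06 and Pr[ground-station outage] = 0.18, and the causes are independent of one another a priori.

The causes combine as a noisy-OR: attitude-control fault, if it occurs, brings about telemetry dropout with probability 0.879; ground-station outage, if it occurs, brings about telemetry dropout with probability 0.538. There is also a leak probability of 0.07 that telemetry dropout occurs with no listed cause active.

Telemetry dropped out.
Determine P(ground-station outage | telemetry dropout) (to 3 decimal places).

Under noisy-OR, P(telemetry dropout | causes) = 1 − (1−0.07)·∏(1−qᵢ) over the active causes.
P(telemetry dropout) = 0.07·0.94·0.82 + 0.57034·0.94·0.18 + 0.88747·0.06·0.82 + 0.948011·0.06·0.18 = 0.053956 + 0.096502 + 0.043664 + 0.010239 = 0.204361
The ground-station outage-present share is 0.096502 + 0.010239 = 0.106741.
Hence the posterior is 0.106741/0.204361 ≈ 0.522.

P(ground-station outage | telemetry dropout) ≈ 0.522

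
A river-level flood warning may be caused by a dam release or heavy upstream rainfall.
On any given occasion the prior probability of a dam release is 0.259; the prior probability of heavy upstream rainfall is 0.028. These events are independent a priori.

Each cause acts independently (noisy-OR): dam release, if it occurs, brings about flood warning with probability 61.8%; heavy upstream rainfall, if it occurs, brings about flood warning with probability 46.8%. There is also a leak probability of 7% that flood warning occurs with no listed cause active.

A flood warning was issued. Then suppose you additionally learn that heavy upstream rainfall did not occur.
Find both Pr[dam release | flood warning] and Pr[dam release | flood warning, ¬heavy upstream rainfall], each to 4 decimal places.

Under noisy-OR, P(flood warning | causes) = 1 − (1−0.07)·∏(1−qᵢ) over the active causes.
Enumerate the 4 (dam release, heavy upstream rainfall) configurations and weight by the priors:
  P(flood warning) = 0.07·0.741·0.972 + 0.50524·0.741·0.028 + 0.64474·0.259·0.972 + 0.811002·0.259·0.028
        = 0.050418 + 0.010483 + 0.162312 + 0.005881 = 0.229094
Configurations with dam release contribute 0.168193, so
  P(dam release | flood warning) = 0.168193 / 0.229094 ≈ 0.7342

Now condition on the additional information:
P(flood warning | ¬heavy upstream rainfall) = 0.07*0.741 + 0.64474*0.259 = 0.051870 + 0.166988 = 0.218858
Restricting to configurations with dam release present: 0.64474*0.259 = 0.166988.
So P(dam release | flood warning, ¬heavy upstream rainfall) = 0.166988/0.218858 ≈ 0.7630.
Ruling out heavy upstream rainfall raises the posterior on dam release — the flip side of explaining away.

Pr[dam release | flood warning] ≈ 0.7342; Pr[dam release | flood warning, ¬heavy upstream rainfall] ≈ 0.7630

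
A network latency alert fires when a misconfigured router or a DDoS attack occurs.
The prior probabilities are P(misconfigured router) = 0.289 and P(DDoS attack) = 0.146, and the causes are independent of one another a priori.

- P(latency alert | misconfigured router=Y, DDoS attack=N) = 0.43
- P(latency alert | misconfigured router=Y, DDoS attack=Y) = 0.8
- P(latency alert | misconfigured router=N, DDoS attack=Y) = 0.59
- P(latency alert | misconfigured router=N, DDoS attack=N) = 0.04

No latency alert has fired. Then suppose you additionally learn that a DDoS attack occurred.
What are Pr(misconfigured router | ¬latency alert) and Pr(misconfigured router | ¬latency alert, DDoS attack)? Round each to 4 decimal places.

By total probability over the 4 (misconfigured router, DDoS attack) configurations:
  P(¬latency alert) = 0.96×0.711×0.854 + 0.41×0.711×0.146 + 0.57×0.289×0.854 + 0.2×0.289×0.146
        = 0.582906 + 0.042560 + 0.140679 + 0.008439 = 0.774584
Keeping only the misconfigured router-present terms gives 0.149118, so
  P(misconfigured router | ¬latency alert) = 0.149118 / 0.774584 ≈ 0.1925

Now condition on the additional information:
P(¬latency alert | DDoS attack) = 0.41·0.711 + 0.2·0.289 = 0.291510 + 0.057800 = 0.349310
The misconfigured router-present share is 0.2·0.289 = 0.057800.
P(misconfigured router | ¬latency alert, DDoS attack) = 0.057800 / 0.349310 ≈ 0.1655

Pr(misconfigured router | ¬latency alert) ≈ 0.1925; Pr(misconfigured router | ¬latency alert, DDoS attack) ≈ 0.1655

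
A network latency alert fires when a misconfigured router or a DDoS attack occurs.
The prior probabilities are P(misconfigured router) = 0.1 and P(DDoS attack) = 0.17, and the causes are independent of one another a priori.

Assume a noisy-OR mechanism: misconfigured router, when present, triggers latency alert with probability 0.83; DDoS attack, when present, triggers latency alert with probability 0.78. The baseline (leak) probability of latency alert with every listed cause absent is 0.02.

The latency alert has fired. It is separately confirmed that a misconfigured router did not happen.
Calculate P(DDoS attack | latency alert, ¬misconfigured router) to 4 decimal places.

Under noisy-OR, P(latency alert | causes) = 1 − (1−0.02)·∏(1−qᵢ) over the active causes.
For the numerator, keep only DDoS attack=true terms: 0.7844*0.17 = 0.133348
Normalizer over all consistent configurations: 0.02*0.83 + 0.7844*0.17 = 0.149948
P(DDoS attack | latency alert, ¬misconfigured router) = 0.133348/0.149948 ≈ 0.8893

P(DDoS attack | latency alert, ¬misconfigured router) ≈ 0.8893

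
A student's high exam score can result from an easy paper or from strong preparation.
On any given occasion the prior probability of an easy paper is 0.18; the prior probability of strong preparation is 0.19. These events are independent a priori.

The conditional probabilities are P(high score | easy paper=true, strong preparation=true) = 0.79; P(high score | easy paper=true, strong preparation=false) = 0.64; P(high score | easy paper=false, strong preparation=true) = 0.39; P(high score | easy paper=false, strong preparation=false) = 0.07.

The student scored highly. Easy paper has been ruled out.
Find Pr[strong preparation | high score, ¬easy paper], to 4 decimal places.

Weight on strong preparation=true, given the evidence: 0.39×0.19 = 0.074100
Normalizer over all consistent configurations: 0.07×0.81 + 0.39×0.19 = 0.130800
Posterior = 0.074100 / 0.130800 ≈ 0.5665

Pr[strong preparation | high score, ¬easy paper] ≈ 0.5665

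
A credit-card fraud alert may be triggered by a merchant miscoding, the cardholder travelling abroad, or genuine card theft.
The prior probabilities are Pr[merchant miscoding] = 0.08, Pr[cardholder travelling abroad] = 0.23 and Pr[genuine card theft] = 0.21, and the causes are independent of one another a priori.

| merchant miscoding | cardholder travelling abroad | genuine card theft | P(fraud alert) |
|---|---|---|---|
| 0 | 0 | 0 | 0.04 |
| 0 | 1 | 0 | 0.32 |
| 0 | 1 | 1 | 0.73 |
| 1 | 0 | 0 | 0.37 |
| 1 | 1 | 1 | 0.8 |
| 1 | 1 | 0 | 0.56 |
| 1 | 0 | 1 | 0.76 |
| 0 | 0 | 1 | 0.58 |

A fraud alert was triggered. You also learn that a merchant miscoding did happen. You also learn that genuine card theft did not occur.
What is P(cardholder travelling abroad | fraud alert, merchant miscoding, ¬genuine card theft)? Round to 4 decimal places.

P(cardholder travelling abroad | fraud alert, merchant miscoding, ¬genuine card theft) ≈ 0.3113

Numerator (weight on configurations with cardholder travelling abroad): 0.56×0.23 = 0.128800
Denominator P(fraud alert | merchant miscoding, ¬genuine card theft): 0.37×0.77 + 0.56×0.23 = 0.413700
P(cardholder travelling abroad | fraud alert, merchant miscoding, ¬genuine card theft) = 0.128800/0.413700 ≈ 0.3113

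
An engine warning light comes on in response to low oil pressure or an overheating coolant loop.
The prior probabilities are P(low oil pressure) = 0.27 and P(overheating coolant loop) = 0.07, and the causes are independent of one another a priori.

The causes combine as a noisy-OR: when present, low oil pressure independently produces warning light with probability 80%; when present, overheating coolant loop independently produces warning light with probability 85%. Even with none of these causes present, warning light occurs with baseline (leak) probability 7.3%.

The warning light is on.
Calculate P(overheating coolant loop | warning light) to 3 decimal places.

Under noisy-OR, P(warning light | causes) = 1 − (1−0.073)·∏(1−qᵢ) over the active causes.
Enumerate the 4 (low oil pressure, overheating coolant loop) configurations and weight by the priors:
  P(warning light) = 0.073*0.73*0.93 + 0.86095*0.73*0.07 + 0.8146*0.27*0.93 + 0.97219*0.27*0.07
        = 0.049560 + 0.043995 + 0.204546 + 0.018374 = 0.316475
The terms with overheating coolant loop present sum to 0.062369, so
  P(overheating coolant loop | warning light) = 0.062369 / 0.316475 ≈ 0.197

P(overheating coolant loop | warning light) ≈ 0.197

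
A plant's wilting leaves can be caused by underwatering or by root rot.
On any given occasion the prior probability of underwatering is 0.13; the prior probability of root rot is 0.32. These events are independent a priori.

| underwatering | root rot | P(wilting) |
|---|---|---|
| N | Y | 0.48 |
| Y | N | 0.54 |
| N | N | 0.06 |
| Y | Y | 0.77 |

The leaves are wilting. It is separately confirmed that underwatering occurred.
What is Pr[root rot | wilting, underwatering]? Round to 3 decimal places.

Pr[root rot | wilting, underwatering] ≈ 0.402

By total probability over both values of root rot:
  P(wilting | underwatering) = 0.54×0.68 + 0.77×0.32
        = 0.367200 + 0.246400 = 0.613600
Configurations with root rot contribute 0.246400, so
  P(root rot | wilting, underwatering) = 0.246400 / 0.613600 ≈ 0.402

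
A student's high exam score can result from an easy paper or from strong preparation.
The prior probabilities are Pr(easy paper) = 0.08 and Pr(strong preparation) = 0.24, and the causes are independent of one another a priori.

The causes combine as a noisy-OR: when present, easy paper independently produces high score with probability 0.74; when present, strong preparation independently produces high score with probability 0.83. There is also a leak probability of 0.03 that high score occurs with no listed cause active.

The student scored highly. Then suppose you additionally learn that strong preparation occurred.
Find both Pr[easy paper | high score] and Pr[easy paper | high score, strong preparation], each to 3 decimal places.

Pr[easy paper | high score] ≈ 0.237; Pr[easy paper | high score, strong preparation] ≈ 0.091

Under noisy-OR, P(high score | causes) = 1 − (1−0.03)·∏(1−qᵢ) over the active causes.
Enumerate the 4 (easy paper, strong preparation) configurations and weight by the priors:
  P(high score) = 0.03·0.92·0.76 + 0.8351·0.92·0.24 + 0.7478·0.08·0.76 + 0.957126·0.08·0.24
        = 0.020976 + 0.184390 + 0.045466 + 0.018377 = 0.269209
Configurations with easy paper contribute 0.063843, so
  P(easy paper | high score) = 0.063843 / 0.269209 ≈ 0.237

Now condition on the additional information:
P(high score | strong preparation) = 0.8351*0.92 + 0.957126*0.08 = 0.768292 + 0.076570 = 0.844862
The easy paper-present share is 0.957126*0.08 = 0.076570.
Hence the posterior is 0.076570/0.844862 ≈ 0.091.
Conditioning on strong preparation lowers the posterior on easy paper: the classic explaining-away effect in a common-effect structure.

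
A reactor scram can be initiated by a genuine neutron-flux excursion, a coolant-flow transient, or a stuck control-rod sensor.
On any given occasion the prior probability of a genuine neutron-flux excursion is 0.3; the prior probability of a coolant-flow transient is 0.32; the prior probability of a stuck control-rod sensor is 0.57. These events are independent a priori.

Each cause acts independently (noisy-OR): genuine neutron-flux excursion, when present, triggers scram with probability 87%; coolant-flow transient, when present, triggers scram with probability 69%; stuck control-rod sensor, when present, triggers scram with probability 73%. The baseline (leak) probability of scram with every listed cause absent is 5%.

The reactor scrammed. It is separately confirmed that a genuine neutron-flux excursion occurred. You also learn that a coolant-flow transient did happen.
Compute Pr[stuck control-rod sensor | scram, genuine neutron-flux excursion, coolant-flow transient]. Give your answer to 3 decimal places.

Pr[stuck control-rod sensor | scram, genuine neutron-flux excursion, coolant-flow transient] ≈ 0.577

Under noisy-OR, P(scram | causes) = 1 − (1−0.05)·∏(1−qᵢ) over the active causes.
Enumerate both values of stuck control-rod sensor and weight by the priors:
  P(scram | genuine neutron-flux excursion, coolant-flow transient) = 0.961715×0.43 + 0.989663×0.57
        = 0.413537 + 0.564108 = 0.977645
Configurations with stuck control-rod sensor contribute 0.564108, so
  P(stuck control-rod sensor | scram, genuine neutron-flux excursion, coolant-flow transient) = 0.564108 / 0.977645 ≈ 0.577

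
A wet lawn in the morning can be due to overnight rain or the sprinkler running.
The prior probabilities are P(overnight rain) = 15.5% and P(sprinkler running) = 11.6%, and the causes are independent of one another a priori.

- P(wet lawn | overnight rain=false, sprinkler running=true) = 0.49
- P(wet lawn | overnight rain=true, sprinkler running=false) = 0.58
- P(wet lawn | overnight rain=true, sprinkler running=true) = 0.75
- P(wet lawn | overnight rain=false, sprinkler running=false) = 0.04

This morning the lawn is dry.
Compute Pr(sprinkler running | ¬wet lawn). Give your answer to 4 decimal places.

Sum P(¬wet lawn|·) weighted by the priors over the 4 (overnight rain, sprinkler running) configurations:
  P(¬wet lawn) = 0.96×0.845×0.884 + 0.51×0.845×0.116 + 0.42×0.155×0.884 + 0.25×0.155×0.116
        = 0.717101 + 0.049990 + 0.057548 + 0.004495 = 0.829134
The terms with sprinkler running present sum to 0.054485, so
  P(sprinkler running | ¬wet lawn) = 0.054485 / 0.829134 ≈ 0.0657

Pr(sprinkler running | ¬wet lawn) ≈ 0.0657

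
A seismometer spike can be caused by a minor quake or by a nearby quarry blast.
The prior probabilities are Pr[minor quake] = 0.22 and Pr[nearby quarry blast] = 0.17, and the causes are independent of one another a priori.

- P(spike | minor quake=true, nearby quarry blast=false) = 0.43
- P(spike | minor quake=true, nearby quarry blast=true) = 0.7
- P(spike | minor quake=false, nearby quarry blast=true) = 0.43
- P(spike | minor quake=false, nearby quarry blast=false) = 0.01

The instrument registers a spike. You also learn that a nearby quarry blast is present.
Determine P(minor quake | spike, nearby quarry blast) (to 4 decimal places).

P(spike | nearby quarry blast) = 0.43*0.78 + 0.7*0.22 = 0.335400 + 0.154000 = 0.489400
Of this, 0.154000 comes from 0.7*0.22 (the minor quake=true cases).
So P(minor quake | spike, nearby quarry blast) = 0.154000/0.489400 ≈ 0.3147.

P(minor quake | spike, nearby quarry blast) ≈ 0.3147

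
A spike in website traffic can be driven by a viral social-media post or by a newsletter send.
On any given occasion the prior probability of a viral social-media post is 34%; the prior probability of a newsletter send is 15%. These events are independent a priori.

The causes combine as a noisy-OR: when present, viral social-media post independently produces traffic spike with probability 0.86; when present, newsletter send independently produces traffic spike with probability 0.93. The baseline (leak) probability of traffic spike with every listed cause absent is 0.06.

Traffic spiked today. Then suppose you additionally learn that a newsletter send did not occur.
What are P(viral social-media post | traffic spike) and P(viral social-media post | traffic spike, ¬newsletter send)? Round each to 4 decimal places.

Under noisy-OR, P(traffic spike | causes) = 1 − (1−0.06)·∏(1−qᵢ) over the active causes.
Weight on viral social-media post=true, given the evidence: 0.250968 + 0.050530 = 0.301498
Normalizer over all consistent configurations: 0.06·0.66·0.85 + 0.9342·0.66·0.15 + 0.8684·0.34·0.85 + 0.990788·0.34·0.15 = 0.427644
P(viral social-media post | traffic spike) = 0.301498/0.427644 ≈ 0.7050

Now also conditioning on newsletter send≠true:
Weight on viral social-media post=true, given the evidence: 0.8684×0.34 = 0.295256
Denominator P(traffic spike | ¬newsletter send): 0.06×0.66 + 0.8684×0.34 = 0.334856
P(viral social-media post | traffic spike, ¬newsletter send) = 0.295256/0.334856 ≈ 0.8817
Ruling out newsletter send raises the posterior on viral social-media post — the flip side of explaining away.

P(viral social-media post | traffic spike) ≈ 0.7050; P(viral social-media post | traffic spike, ¬newsletter send) ≈ 0.8817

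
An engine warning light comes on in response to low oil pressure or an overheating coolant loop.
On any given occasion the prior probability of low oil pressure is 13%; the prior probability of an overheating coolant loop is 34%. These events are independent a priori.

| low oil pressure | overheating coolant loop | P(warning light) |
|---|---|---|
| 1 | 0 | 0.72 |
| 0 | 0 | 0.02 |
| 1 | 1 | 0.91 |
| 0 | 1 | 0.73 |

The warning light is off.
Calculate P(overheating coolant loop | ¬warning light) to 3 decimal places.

P(overheating coolant loop | ¬warning light) ≈ 0.125

Sum P(¬warning light|·) weighted by the priors over the 4 (low oil pressure, overheating coolant loop) configurations:
  P(¬warning light) = 0.98*0.87*0.66 + 0.27*0.87*0.34 + 0.28*0.13*0.66 + 0.09*0.13*0.34
        = 0.562716 + 0.079866 + 0.024024 + 0.003978 = 0.670584
Configurations with overheating coolant loop contribute 0.083844, so
  P(overheating coolant loop | ¬warning light) = 0.083844 / 0.670584 ≈ 0.125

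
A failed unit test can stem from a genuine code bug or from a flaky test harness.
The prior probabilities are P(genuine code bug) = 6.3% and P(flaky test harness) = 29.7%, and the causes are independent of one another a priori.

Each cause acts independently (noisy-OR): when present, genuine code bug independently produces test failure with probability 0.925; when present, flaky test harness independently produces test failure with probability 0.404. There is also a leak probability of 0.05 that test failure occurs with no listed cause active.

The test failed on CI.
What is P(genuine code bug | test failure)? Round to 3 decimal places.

Under noisy-OR, P(test failure | causes) = 1 − (1−0.05)·∏(1−qᵢ) over the active causes.
Sum P(test failure|·) weighted by the priors over the 4 (genuine code bug, flaky test harness) configurations:
  P(test failure) = 0.05*0.937*0.703 + 0.4338*0.937*0.297 + 0.92875*0.063*0.703 + 0.957535*0.063*0.297
        = 0.032936 + 0.120722 + 0.041133 + 0.017916 = 0.212707
Keeping only the genuine code bug-present terms gives 0.059049, so
  P(genuine code bug | test failure) = 0.059049 / 0.212707 ≈ 0.278

P(genuine code bug | test failure) ≈ 0.278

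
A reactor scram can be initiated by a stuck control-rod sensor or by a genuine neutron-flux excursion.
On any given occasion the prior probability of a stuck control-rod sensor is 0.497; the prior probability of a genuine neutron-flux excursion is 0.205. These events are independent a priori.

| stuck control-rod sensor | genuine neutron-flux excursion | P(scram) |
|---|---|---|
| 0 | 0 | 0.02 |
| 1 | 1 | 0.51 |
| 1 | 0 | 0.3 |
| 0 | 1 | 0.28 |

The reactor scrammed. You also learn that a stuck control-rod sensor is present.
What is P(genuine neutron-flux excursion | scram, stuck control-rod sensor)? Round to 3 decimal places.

P(genuine neutron-flux excursion | scram, stuck control-rod sensor) ≈ 0.305

Numerator (weight on configurations with genuine neutron-flux excursion): 0.51·0.205 = 0.104550
Denominator P(scram | stuck control-rod sensor): 0.3·0.795 + 0.51·0.205 = 0.343050
Posterior = 0.104550 / 0.343050 ≈ 0.305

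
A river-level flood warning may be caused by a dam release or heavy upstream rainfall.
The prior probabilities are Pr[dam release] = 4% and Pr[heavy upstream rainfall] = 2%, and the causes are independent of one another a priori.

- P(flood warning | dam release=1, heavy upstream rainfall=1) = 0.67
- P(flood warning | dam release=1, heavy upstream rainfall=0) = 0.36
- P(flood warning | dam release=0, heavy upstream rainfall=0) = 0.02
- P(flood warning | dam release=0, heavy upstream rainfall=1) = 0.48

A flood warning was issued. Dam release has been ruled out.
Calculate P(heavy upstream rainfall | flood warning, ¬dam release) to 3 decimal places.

For the numerator, keep only heavy upstream rainfall=true terms: 0.48·0.02 = 0.009600
The normalizing constant is 0.02·0.98 + 0.48·0.02 = 0.029200
P(heavy upstream rainfall | flood warning, ¬dam release) = 0.009600/0.029200 ≈ 0.329

P(heavy upstream rainfall | flood warning, ¬dam release) ≈ 0.329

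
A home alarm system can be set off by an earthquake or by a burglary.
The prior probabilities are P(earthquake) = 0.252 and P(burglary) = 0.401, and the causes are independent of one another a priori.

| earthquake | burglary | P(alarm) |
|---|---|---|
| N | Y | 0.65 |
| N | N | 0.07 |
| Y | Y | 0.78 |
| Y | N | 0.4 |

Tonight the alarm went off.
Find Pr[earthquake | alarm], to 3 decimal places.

Pr[earthquake | alarm] ≈ 0.381

Enumerate the 4 (earthquake, burglary) configurations and weight by the priors:
  P(alarm) = 0.07×0.748×0.599 + 0.65×0.748×0.401 + 0.4×0.252×0.599 + 0.78×0.252×0.401
        = 0.031364 + 0.194966 + 0.060379 + 0.078821 = 0.365530
Configurations with earthquake contribute 0.139200, so
  P(earthquake | alarm) = 0.139200 / 0.365530 ≈ 0.381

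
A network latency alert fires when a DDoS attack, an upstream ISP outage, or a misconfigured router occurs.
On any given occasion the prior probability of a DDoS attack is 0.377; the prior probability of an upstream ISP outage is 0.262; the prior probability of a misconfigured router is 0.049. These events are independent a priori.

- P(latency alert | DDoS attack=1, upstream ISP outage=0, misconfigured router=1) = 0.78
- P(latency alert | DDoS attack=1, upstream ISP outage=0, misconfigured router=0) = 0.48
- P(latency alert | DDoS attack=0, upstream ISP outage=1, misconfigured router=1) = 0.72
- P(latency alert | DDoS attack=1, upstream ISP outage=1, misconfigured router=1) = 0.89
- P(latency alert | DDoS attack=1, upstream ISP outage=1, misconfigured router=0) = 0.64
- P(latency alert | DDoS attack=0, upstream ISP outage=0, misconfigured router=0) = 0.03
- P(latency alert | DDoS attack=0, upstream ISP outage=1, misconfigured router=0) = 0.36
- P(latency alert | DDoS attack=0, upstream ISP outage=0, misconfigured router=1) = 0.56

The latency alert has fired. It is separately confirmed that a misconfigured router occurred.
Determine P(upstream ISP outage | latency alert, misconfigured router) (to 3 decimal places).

P(upstream ISP outage | latency alert, misconfigured router) ≈ 0.302

Numerator (weight on configurations with upstream ISP outage): 0.117523 + 0.087909 = 0.205432
The normalizing constant is 0.56·0.623·0.738 + 0.72·0.623·0.262 + 0.78·0.377·0.738 + 0.89·0.377·0.262 = 0.679921
Posterior = 0.205432 / 0.679921 ≈ 0.302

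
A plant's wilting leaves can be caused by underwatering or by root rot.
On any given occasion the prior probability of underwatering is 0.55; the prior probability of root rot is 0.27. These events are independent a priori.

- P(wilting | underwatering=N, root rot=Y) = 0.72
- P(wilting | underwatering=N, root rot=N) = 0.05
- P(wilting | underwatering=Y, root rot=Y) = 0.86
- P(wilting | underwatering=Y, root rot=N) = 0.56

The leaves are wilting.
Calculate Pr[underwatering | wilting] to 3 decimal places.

Pr[underwatering | wilting] ≈ 0.772

Numerator (weight on configurations with underwatering): 0.224840 + 0.127710 = 0.352550
Normalizer over all consistent configurations: 0.05·0.45·0.73 + 0.72·0.45·0.27 + 0.56·0.55·0.73 + 0.86·0.55·0.27 = 0.456455
P(underwatering | wilting) = 0.352550/0.456455 ≈ 0.772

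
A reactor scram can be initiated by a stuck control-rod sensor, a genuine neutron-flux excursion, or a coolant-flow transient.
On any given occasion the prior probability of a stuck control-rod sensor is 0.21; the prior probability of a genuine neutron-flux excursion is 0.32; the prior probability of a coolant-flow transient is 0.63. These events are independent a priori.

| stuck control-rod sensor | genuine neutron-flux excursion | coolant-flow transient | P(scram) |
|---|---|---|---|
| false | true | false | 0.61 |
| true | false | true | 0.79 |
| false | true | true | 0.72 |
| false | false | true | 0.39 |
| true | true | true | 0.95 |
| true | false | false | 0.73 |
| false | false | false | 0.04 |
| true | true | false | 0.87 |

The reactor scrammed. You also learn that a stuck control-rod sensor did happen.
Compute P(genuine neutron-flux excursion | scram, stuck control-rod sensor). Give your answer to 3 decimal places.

By total probability over the 4 (genuine neutron-flux excursion, coolant-flow transient) configurations:
  P(scram | stuck control-rod sensor) = 0.73×0.68×0.37 + 0.79×0.68×0.63 + 0.87×0.32×0.37 + 0.95×0.32×0.63
        = 0.183668 + 0.338436 + 0.103008 + 0.191520 = 0.816632
Configurations with genuine neutron-flux excursion contribute 0.294528, so
  P(genuine neutron-flux excursion | scram, stuck control-rod sensor) = 0.294528 / 0.816632 ≈ 0.361

P(genuine neutron-flux excursion | scram, stuck control-rod sensor) ≈ 0.361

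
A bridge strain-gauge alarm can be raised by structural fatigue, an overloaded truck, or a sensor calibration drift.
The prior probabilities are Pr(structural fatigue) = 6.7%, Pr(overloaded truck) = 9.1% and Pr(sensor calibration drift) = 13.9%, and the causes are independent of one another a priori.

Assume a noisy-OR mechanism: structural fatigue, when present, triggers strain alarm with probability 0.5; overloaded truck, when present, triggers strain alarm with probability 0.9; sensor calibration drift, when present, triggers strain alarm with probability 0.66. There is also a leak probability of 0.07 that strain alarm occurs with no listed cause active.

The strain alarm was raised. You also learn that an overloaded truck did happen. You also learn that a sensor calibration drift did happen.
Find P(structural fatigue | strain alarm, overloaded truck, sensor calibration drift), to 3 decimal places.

Under noisy-OR, P(strain alarm | causes) = 1 − (1−0.07)·∏(1−qᵢ) over the active causes.
Enumerate both values of structural fatigue and weight by the priors:
  P(strain alarm | overloaded truck, sensor calibration drift) = 0.96838·0.933 + 0.98419·0.067
        = 0.903499 + 0.065941 = 0.969440
Keeping only the structural fatigue-present terms gives 0.065941, so
  P(structural fatigue | strain alarm, overloaded truck, sensor calibration drift) = 0.065941 / 0.969440 ≈ 0.068

P(structural fatigue | strain alarm, overloaded truck, sensor calibration drift) ≈ 0.068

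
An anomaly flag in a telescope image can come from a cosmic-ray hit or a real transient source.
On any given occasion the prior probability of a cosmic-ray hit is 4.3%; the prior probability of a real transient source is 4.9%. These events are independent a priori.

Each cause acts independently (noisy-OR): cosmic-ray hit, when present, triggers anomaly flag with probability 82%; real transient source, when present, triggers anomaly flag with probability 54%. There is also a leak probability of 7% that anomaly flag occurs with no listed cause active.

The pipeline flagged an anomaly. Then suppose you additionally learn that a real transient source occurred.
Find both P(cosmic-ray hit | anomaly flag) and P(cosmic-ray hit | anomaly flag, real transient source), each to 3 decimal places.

Under noisy-OR, P(anomaly flag | causes) = 1 − (1−0.07)·∏(1−qᵢ) over the active causes.
For the numerator, keep only cosmic-ray hit=true terms: 0.034048 + 0.001945 = 0.035993
Denominator P(anomaly flag): 0.07*0.957*0.951 + 0.5722*0.957*0.049 + 0.8326*0.043*0.951 + 0.922996*0.043*0.049 = 0.126532
P(cosmic-ray hit | anomaly flag) = 0.035993/0.126532 ≈ 0.284

Now condition on the additional information:
For the numerator, keep only cosmic-ray hit=true terms: 0.922996*0.043 = 0.039689
Denominator P(anomaly flag | real transient source): 0.5722*0.957 + 0.922996*0.043 = 0.587284
P(cosmic-ray hit | anomaly flag, real transient source) = 0.039689/0.587284 ≈ 0.068

P(cosmic-ray hit | anomaly flag) ≈ 0.284; P(cosmic-ray hit | anomaly flag, real transient source) ≈ 0.068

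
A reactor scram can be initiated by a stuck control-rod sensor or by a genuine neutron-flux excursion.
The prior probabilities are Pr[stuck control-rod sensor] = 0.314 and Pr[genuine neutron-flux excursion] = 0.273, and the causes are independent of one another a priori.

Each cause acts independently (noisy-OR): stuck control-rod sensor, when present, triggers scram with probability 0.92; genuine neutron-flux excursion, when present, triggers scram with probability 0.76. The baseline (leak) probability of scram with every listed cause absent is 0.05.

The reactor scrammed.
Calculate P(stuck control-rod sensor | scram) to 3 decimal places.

P(stuck control-rod sensor | scram) ≈ 0.635

Under noisy-OR, P(scram | causes) = 1 − (1−0.05)·∏(1−qᵢ) over the active causes.
Enumerate the 4 (stuck control-rod sensor, genuine neutron-flux excursion) configurations and weight by the priors:
  P(scram) = 0.05×0.686×0.727 + 0.772×0.686×0.273 + 0.924×0.314×0.727 + 0.98176×0.314×0.273
        = 0.024936 + 0.144579 + 0.210929 + 0.084158 = 0.464602
The terms with stuck control-rod sensor present sum to 0.295087, so
  P(stuck control-rod sensor | scram) = 0.295087 / 0.464602 ≈ 0.635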